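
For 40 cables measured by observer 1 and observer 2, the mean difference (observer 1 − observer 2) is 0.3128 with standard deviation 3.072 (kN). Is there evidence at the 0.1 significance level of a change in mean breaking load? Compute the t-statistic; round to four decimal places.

H0: μ_d = 0; H1: μ_d ≠ 0 (paired t-test on the differences, two-sided).
t = d̄/(s_d/√n) = 0.3128/(3.072/√40) = 0.6440
df = n − 1 = 39
Two-sided p-value ≈ 0.523
Since p ≈ 0.523 > α = 0.1, fail to reject H0; the data do not provide sufficient evidence against H0.

0.6440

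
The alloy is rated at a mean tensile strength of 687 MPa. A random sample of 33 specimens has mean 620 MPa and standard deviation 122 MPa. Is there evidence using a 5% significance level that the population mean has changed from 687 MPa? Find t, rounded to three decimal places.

-3.155

H0: μ = 687; H1: μ ≠ 687 (one-sample t-test, two-sided).
t = (x̄ − μ₀)/(s/√n) = (620 − 687)/(122/√33) = -3.155
df = n − 1 = 32
Two-sided p-value ≈ 0.003
Since p ≈ 0.003 < α = 0.05, reject H0; the evidence is statistically significant.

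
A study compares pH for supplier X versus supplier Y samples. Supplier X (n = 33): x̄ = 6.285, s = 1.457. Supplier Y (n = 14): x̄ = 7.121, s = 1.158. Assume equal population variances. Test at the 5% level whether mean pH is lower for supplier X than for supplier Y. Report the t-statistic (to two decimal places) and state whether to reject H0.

t = -1.90; reject H0

Let group 1 = supplier X, group 2 = supplier Y. H0: μ_1 = μ_2; H1: μ_1 < μ_2 (two-sample pooled-variance t-test, left-tailed).
s_p² = [(33−1)·1.457² + (14−1)·1.158²]/(33+14−2) = 1.89697
t = (6.285 − 7.121)/√[1.89697·(1/33 + 1/14)] = -1.90
df = n₁ + n₂ − 2 = 45
p-value = P(T ≤ -1.90) ≈ 0.032
Since p ≈ 0.032 < α = 0.05, reject H0; the evidence is statistically significant.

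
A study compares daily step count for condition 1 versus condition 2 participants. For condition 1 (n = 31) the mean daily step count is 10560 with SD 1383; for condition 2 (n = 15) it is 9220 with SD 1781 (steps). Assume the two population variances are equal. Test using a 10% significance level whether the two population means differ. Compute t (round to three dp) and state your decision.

t = 2.801; reject H0

Let group 1 = condition 1, group 2 = condition 2. H0: μ_1 = μ_2; H1: μ_1 ≠ μ_2 (two-sample pooled-variance t-test, two-sided).
s_p² = [(31−1)·1383² + (15−1)·1781²]/(31+15−2) = 2313370
t = (10560 − 9220)/√[2313370·(1/31 + 1/15)] = 2.801
df = n₁ + n₂ − 2 = 44
Two-sided p-value ≈ 0.0075
Since p ≈ 0.0075 < α = 0.1, reject H0; the data support H1.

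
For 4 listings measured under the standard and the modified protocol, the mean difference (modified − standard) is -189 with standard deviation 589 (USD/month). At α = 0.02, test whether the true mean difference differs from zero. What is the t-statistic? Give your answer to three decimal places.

-0.642

H0: μ_d = 0; H1: μ_d ≠ 0 (paired t-test on the differences, two-sided).
t = d̄/(s_d/√n) = -189/(589/√4) = -0.642
df = n − 1 = 3
Two-sided p-value ≈ 0.567
Since p ≈ 0.567 > α = 0.02, fail to reject H0; the data do not provide sufficient evidence against H0.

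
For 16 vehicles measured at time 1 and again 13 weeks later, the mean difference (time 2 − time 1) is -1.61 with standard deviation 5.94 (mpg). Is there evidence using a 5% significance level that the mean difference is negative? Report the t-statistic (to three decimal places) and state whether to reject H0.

t = -1.084; fail to reject H0

H0: μ_d = 0; H1: μ_d < 0 (paired t-test on the differences, left-tailed).
t = d̄/(s_d/√n) = -1.61/(5.94/√16) = -1.084
df = n − 1 = 15
p-value = P(T ≤ -1.084) ≈ 0.148
Since p ≈ 0.148 > α = 0.05, fail to reject H0; the data do not provide sufficient evidence against H0.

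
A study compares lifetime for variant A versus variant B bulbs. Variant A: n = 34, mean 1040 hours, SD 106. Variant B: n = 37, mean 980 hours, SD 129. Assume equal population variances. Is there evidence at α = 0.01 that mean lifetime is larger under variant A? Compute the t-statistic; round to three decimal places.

Let group 1 = variant A, group 2 = variant B. H0: μ_1 = μ_2; H1: μ_1 > μ_2 (two-sample pooled-variance t-test, right-tailed).
s_p² = [(34−1)·106² + (37−1)·129²]/(34+37−2) = 14056
t = (1040 − 980)/√[14056·(1/34 + 1/37)] = 2.130
df = n₁ + n₂ − 2 = 69
p-value = P(T ≥ 2.130) ≈ 0.018
Since p ≈ 0.018 > α = 0.01, fail to reject H0; the evidence is not statistically significant.

2.130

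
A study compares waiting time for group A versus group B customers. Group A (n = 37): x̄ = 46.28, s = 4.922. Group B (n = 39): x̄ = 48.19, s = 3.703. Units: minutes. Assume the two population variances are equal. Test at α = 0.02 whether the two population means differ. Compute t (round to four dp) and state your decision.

Let group 1 = group A, group 2 = group B. H0: μ_1 = μ_2; H1: μ_1 ≠ μ_2 (two-sample pooled-variance t-test, two-sided).
s_p² = [(37−1)·4.922² + (39−1)·3.703²]/(37+39−2) = 18.8271
t = (46.28 − 48.19)/√[18.8271·(1/37 + 1/39)] = -1.9181
df = n₁ + n₂ − 2 = 74
Two-sided p-value ≈ 0.0590
Since p ≈ 0.0590 > α = 0.02, fail to reject H0; the evidence is not statistically significant.

t = -1.9181; fail to reject H0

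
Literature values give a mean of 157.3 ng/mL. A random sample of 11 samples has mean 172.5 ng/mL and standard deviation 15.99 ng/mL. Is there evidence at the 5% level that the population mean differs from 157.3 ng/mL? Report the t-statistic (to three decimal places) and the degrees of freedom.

t = 3.153, df = 10

H0: μ = 157.3; H1: μ ≠ 157.3 (one-sample t-test, two-sided).
t = (x̄ − μ₀)/(s/√n) = (172.5 − 157.3)/(15.99/√11) = 3.153
df = n − 1 = 10
Two-sided p-value ≈ 0.010
Since p ≈ 0.010 < α = 0.05, reject H0; the evidence is statistically significant.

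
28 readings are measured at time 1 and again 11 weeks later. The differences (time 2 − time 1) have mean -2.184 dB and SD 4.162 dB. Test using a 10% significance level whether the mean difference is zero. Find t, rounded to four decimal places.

-2.7767

H0: μ_d = 0; H1: μ_d ≠ 0 (paired t-test on the differences, two-sided).
t = d̄/(s_d/√n) = -2.184/(4.162/√28) = -2.7767
df = n − 1 = 27
Two-sided p-value ≈ 0.010
Since p ≈ 0.010 < α = 0.1, reject H0; the evidence is statistically significant.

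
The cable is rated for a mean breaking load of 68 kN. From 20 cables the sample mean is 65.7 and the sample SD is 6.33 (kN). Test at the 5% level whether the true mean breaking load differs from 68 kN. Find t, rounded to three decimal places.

-1.625

H0: μ = 68; H1: μ ≠ 68 (one-sample t-test, two-sided).
t = (x̄ − μ₀)/(s/√n) = (65.7 − 68)/(6.33/√20) = -1.625
df = n − 1 = 19
Two-sided p-value ≈ 0.121
Since p ≈ 0.121 > α = 0.05, fail to reject H0; the data do not provide sufficient evidence against H0.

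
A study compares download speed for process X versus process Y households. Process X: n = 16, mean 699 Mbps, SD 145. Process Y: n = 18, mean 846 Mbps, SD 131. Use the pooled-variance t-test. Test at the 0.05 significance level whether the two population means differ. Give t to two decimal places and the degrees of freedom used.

Let group 1 = process X, group 2 = process Y. H0: μ_1 = μ_2; H1: μ_1 ≠ μ_2 (two-sample pooled-variance t-test, two-sided).
s_p² = [(16−1)·145² + (18−1)·131²]/(16+18−2) = 18972.2
t = (699 − 846)/√[18972.2·(1/16 + 1/18)] = -3.11
df = n₁ + n₂ − 2 = 32
Two-sided p-value ≈ 0.0040
Since p ≈ 0.0040 < α = 0.05, reject H0; the data support H1.

t = -3.11, df = 32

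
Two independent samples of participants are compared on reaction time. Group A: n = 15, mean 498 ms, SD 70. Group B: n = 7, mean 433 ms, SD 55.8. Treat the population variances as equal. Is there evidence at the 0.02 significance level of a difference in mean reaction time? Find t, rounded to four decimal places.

Let group 1 = group A, group 2 = group B. H0: μ_1 = μ_2; H1: μ_1 ≠ μ_2 (two-sample pooled-variance t-test, two-sided).
s_p² = [(15−1)·70² + (7−1)·55.8²]/(15+7−2) = 4364.09
t = (498 − 433)/√[4364.09·(1/15 + 1/7)] = 2.1496
df = n₁ + n₂ − 2 = 20
Two-sided p-value ≈ 0.0440
Since p ≈ 0.0440 > α = 0.02, fail to reject H0; the data do not provide sufficient evidence against H0.

2.1496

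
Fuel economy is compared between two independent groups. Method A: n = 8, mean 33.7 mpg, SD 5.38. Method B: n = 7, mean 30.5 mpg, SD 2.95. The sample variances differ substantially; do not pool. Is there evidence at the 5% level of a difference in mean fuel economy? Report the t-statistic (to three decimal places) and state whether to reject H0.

Let group 1 = method A, group 2 = method B. H0: μ_1 = μ_2; H1: μ_1 ≠ μ_2 (Welch's two-sample t-test, two-sided).
t = (x̄_1 − x̄_2)/√(s_1²/n_1 + s_2²/n_2) = (33.7 − 30.5)/√(5.38²/8 + 2.95²/7) = 1.451
Welch–Satterthwaite df ≈ 11.11
Two-sided p-value ≈ 0.1743
Since p ≈ 0.1743 > α = 0.05, fail to reject H0; the evidence is not statistically significant.

t = 1.451; fail to reject H0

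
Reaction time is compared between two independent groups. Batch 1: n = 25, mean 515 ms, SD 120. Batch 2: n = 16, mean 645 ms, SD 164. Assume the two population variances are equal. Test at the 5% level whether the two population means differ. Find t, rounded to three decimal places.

Let group 1 = batch 1, group 2 = batch 2. H0: μ_1 = μ_2; H1: μ_1 ≠ μ_2 (two-sample pooled-variance t-test, two-sided).
s_p² = [(25−1)·120² + (16−1)·164²]/(25+16−2) = 19206.2
t = (515 − 645)/√[19206.2·(1/25 + 1/16)] = -2.930
df = n₁ + n₂ − 2 = 39
Two-sided p-value ≈ 0.0056
Since p ≈ 0.0056 < α = 0.05, reject H0; the data support H1.

-2.930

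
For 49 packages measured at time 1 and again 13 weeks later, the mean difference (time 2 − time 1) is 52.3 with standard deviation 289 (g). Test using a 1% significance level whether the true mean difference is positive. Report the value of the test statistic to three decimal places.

H0: μ_d = 0; H1: μ_d > 0 (paired t-test on the differences, right-tailed).
t = d̄/(s_d/√n) = 52.3/(289/√49) = 1.267
df = n − 1 = 48
p-value = P(T ≥ 1.267) ≈ 0.1057
Since p ≈ 0.1057 > α = 0.01, fail to reject H0; the evidence is not statistically significant.

1.267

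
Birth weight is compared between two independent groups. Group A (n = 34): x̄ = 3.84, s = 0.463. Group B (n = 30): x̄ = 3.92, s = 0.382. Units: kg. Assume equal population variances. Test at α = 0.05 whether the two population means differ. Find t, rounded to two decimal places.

-0.75

Let group 1 = group A, group 2 = group B. H0: μ_1 = μ_2; H1: μ_1 ≠ μ_2 (two-sample pooled-variance t-test, two-sided).
s_p² = [(34−1)·0.463² + (30−1)·0.382²]/(34+30−2) = 0.182354
t = (3.84 − 3.92)/√[0.182354·(1/34 + 1/30)] = -0.75
df = n₁ + n₂ − 2 = 62
Two-sided p-value ≈ 0.4573
Since p ≈ 0.4573 > α = 0.05, fail to reject H0; the evidence is not statistically significant.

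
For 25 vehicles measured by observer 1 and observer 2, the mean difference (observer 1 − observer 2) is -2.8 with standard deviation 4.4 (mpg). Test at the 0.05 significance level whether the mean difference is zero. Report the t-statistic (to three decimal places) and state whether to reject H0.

t = -3.182; reject H0

H0: μ_d = 0; H1: μ_d ≠ 0 (paired t-test on the differences, two-sided).
t = d̄/(s_d/√n) = -2.8/(4.4/√25) = -3.182
df = n − 1 = 24
Two-sided p-value ≈ 0.004
Since p ≈ 0.004 < α = 0.05, reject H0; the data support H1.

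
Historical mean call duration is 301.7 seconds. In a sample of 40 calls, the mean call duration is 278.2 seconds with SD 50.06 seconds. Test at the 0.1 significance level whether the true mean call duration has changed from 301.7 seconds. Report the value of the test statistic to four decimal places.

-2.9690

H0: μ = 301.7; H1: μ ≠ 301.7 (one-sample t-test, two-sided).
t = (x̄ − μ₀)/(s/√n) = (278.2 − 301.7)/(50.06/√40) = -2.9690
df = n − 1 = 39
Two-sided p-value ≈ 0.005
Since p ≈ 0.005 < α = 0.1, reject H0; the data support H1.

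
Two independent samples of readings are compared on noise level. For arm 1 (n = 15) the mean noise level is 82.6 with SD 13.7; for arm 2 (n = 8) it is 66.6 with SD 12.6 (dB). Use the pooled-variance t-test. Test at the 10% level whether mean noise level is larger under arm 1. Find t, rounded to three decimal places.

2.739

Let group 1 = arm 1, group 2 = arm 2. H0: μ_1 = μ_2; H1: μ_1 > μ_2 (two-sample pooled-variance t-test, right-tailed).
s_p² = [(15−1)·13.7² + (8−1)·12.6²]/(15+8−2) = 178.047
t = (82.6 − 66.6)/√[178.047·(1/15 + 1/8)] = 2.739
df = n₁ + n₂ − 2 = 21
p-value = P(T ≥ 2.739) ≈ 0.006
Since p ≈ 0.006 < α = 0.1, reject H0; the data support H1.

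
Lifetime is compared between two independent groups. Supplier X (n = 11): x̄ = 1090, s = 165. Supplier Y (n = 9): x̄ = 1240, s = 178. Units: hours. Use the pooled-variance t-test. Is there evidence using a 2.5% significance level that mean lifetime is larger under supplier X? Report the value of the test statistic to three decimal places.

-1.953

Let group 1 = supplier X, group 2 = supplier Y. H0: μ_1 = μ_2; H1: μ_1 > μ_2 (two-sample pooled-variance t-test, right-tailed).
s_p² = [(11−1)·165² + (9−1)·178²]/(11+9−2) = 29206.8
t = (1090 − 1240)/√[29206.8·(1/11 + 1/9)] = -1.953
df = n₁ + n₂ − 2 = 18
p-value = P(T ≥ -1.953) ≈ 0.9667
Since p ≈ 0.9667 > α = 0.025, fail to reject H0; the data do not provide sufficient evidence against H0.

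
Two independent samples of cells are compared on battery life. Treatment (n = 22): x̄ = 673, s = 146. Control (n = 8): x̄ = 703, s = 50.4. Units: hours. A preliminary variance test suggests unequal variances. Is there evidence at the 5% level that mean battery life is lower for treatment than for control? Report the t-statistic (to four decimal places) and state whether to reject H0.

Let group 1 = treatment, group 2 = control. H0: μ_1 = μ_2; H1: μ_1 < μ_2 (Welch's two-sample t-test, left-tailed).
t = (x̄_1 − x̄_2)/√(s_1²/n_1 + s_2²/n_2) = (673 − 703)/√(146²/22 + 50.4²/8) = -0.8364
Welch–Satterthwaite df ≈ 28.00
p-value = P(T ≤ -0.8364) ≈ 0.205
Since p ≈ 0.205 > α = 0.05, fail to reject H0; the evidence is not statistically significant.

t = -0.8364; fail to reject H0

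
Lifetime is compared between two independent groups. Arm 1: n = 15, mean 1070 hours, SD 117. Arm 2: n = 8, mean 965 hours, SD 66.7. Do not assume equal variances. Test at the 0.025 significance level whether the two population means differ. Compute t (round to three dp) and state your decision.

t = 2.740; reject H0

Let group 1 = arm 1, group 2 = arm 2. H0: μ_1 = μ_2; H1: μ_1 ≠ μ_2 (Welch's two-sample t-test, two-sided).
t = (x̄_1 − x̄_2)/√(s_1²/n_1 + s_2²/n_2) = (1070 − 965)/√(117²/15 + 66.7²/8) = 2.740
Welch–Satterthwaite df ≈ 20.81
Two-sided p-value ≈ 0.012
Since p ≈ 0.012 < α = 0.025, reject H0; the evidence is statistically significant.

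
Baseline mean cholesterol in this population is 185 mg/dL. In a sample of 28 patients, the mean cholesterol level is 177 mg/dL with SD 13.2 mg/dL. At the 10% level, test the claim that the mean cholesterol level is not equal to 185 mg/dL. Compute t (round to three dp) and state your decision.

t = -3.207; reject H0

H0: μ = 185; H1: μ ≠ 185 (one-sample t-test, two-sided).
t = (x̄ − μ₀)/(s/√n) = (177 − 185)/(13.2/√28) = -3.207
df = n − 1 = 27
Two-sided p-value ≈ 0.003
Since p ≈ 0.003 < α = 0.1, reject H0; the evidence is statistically significant.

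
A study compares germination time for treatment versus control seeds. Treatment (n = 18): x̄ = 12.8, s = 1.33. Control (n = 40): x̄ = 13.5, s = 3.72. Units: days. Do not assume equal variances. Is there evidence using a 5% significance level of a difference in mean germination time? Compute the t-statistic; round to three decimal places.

Let group 1 = treatment, group 2 = control. H0: μ_1 = μ_2; H1: μ_1 ≠ μ_2 (Welch's two-sample t-test, two-sided).
t = (x̄_1 − x̄_2)/√(s_1²/n_1 + s_2²/n_2) = (12.8 − 13.5)/√(1.33²/18 + 3.72²/40) = -1.050
Welch–Satterthwaite df ≈ 54.26
Two-sided p-value ≈ 0.2983
Since p ≈ 0.2983 > α = 0.05, fail to reject H0; the evidence is not statistically significant.

-1.050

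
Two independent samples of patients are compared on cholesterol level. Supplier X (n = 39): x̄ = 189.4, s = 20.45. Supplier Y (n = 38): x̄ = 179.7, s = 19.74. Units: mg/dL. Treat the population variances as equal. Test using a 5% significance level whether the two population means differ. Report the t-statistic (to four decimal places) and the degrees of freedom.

Let group 1 = supplier X, group 2 = supplier Y. H0: μ_1 = μ_2; H1: μ_1 ≠ μ_2 (two-sample pooled-variance t-test, two-sided).
s_p² = [(39−1)·20.45² + (38−1)·19.74²]/(39+38−2) = 404.125
t = (189.4 − 179.7)/√[404.125·(1/39 + 1/38)] = 2.1169
df = n₁ + n₂ − 2 = 75
Two-sided p-value ≈ 0.0376
Since p ≈ 0.0376 < α = 0.05, reject H0; the evidence is statistically significant.

t = 2.1169, df = 75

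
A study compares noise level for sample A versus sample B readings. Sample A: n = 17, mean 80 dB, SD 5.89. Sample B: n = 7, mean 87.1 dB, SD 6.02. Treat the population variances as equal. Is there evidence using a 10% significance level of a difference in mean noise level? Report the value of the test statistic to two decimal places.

Let group 1 = sample A, group 2 = sample B. H0: μ_1 = μ_2; H1: μ_1 ≠ μ_2 (two-sample pooled-variance t-test, two-sided).
s_p² = [(17−1)·5.89² + (7−1)·6.02²]/(17+7−2) = 35.1144
t = (80 − 87.1)/√[35.1144·(1/17 + 1/7)] = -2.67
df = n₁ + n₂ − 2 = 22
Two-sided p-value ≈ 0.0141
Since p ≈ 0.0141 < α = 0.1, reject H0; the data support H1.

-2.67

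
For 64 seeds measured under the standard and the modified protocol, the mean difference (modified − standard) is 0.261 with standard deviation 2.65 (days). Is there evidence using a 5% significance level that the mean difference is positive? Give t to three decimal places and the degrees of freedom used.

t = 0.788, df = 63

H0: μ_d = 0; H1: μ_d > 0 (paired t-test on the differences, right-tailed).
t = d̄/(s_d/√n) = 0.261/(2.65/√64) = 0.788
df = n − 1 = 63
p-value = P(T ≥ 0.788) ≈ 0.217
Since p ≈ 0.217 > α = 0.05, fail to reject H0; the evidence is not statistically significant.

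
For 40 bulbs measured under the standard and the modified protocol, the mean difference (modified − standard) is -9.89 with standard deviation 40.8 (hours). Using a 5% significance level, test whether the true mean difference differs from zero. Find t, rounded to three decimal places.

-1.533

H0: μ_d = 0; H1: μ_d ≠ 0 (paired t-test on the differences, two-sided).
t = d̄/(s_d/√n) = -9.89/(40.8/√40) = -1.533
df = n − 1 = 39
Two-sided p-value ≈ 0.133
Since p ≈ 0.133 > α = 0.05, fail to reject H0; the data do not provide sufficient evidence against H0.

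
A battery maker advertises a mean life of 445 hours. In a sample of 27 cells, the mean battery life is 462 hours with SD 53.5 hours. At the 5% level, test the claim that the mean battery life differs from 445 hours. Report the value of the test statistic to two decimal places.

H0: μ = 445; H1: μ ≠ 445 (one-sample t-test, two-sided).
t = (x̄ − μ₀)/(s/√n) = (462 − 445)/(53.5/√27) = 1.65
df = n − 1 = 26
Two-sided p-value ≈ 0.1107
Since p ≈ 0.1107 > α = 0.05, fail to reject H0; the data do not provide sufficient evidence against H0.

1.65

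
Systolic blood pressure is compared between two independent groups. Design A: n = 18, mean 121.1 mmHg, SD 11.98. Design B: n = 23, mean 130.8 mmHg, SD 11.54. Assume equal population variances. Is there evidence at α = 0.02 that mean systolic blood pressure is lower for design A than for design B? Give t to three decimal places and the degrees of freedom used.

Let group 1 = design A, group 2 = design B. H0: μ_1 = μ_2; H1: μ_1 < μ_2 (two-sample pooled-variance t-test, left-tailed).
s_p² = [(18−1)·11.98² + (23−1)·11.54²]/(18+23−2) = 137.683
t = (121.1 − 130.8)/√[137.683·(1/18 + 1/23)] = -2.627
df = n₁ + n₂ − 2 = 39
p-value = P(T ≤ -2.627) ≈ 0.0061
Since p ≈ 0.0061 < α = 0.02, reject H0; the evidence is statistically significant.

t = -2.627, df = 39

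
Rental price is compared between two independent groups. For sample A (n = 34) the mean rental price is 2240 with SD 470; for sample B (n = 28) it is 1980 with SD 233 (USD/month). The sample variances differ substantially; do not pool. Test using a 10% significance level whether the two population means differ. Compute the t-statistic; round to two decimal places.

Let group 1 = sample A, group 2 = sample B. H0: μ_1 = μ_2; H1: μ_1 ≠ μ_2 (Welch's two-sample t-test, two-sided).
t = (x̄_1 − x̄_2)/√(s_1²/n_1 + s_2²/n_2) = (2240 − 1980)/√(470²/34 + 233²/28) = 2.83
Welch–Satterthwaite df ≈ 50.17
Two-sided p-value ≈ 0.007
Since p ≈ 0.007 < α = 0.1, reject H0; the data support H1.

2.83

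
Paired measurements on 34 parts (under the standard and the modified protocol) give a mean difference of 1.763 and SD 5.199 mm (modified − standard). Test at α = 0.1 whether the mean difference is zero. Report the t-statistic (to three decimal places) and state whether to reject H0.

t = 1.977; reject H0

H0: μ_d = 0; H1: μ_d ≠ 0 (paired t-test on the differences, two-sided).
t = d̄/(s_d/√n) = 1.763/(5.199/√34) = 1.977
df = n − 1 = 33
Two-sided p-value ≈ 0.056
Since p ≈ 0.056 < α = 0.1, reject H0; the data support H1.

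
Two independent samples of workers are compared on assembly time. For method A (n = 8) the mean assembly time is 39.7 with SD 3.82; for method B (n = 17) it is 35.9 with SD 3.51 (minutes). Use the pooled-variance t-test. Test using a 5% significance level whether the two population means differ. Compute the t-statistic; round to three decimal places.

Let group 1 = method A, group 2 = method B. H0: μ_1 = μ_2; H1: μ_1 ≠ μ_2 (two-sample pooled-variance t-test, two-sided).
s_p² = [(8−1)·3.82² + (17−1)·3.51²]/(8+17−2) = 13.0117
t = (39.7 − 35.9)/√[13.0117·(1/8 + 1/17)] = 2.457
df = n₁ + n₂ − 2 = 23
Two-sided p-value ≈ 0.022
Since p ≈ 0.022 < α = 0.05, reject H0; the data support H1.

2.457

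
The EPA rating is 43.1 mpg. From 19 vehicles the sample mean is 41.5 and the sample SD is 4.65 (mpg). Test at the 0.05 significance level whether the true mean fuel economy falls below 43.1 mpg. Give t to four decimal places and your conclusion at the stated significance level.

t = -1.4998; fail to reject H0

H0: μ = 43.1; H1: μ < 43.1 (one-sample t-test, left-tailed).
t = (x̄ − μ₀)/(s/√n) = (41.5 − 43.1)/(4.65/√19) = -1.4998
df = n − 1 = 18
p-value = P(T ≤ -1.4998) ≈ 0.075
Since p ≈ 0.075 > α = 0.05, fail to reject H0; the evidence is not statistically significant.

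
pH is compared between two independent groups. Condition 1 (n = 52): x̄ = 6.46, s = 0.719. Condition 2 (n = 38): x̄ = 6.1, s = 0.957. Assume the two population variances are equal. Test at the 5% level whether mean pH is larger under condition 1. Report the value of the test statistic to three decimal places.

2.039

Let group 1 = condition 1, group 2 = condition 2. H0: μ_1 = μ_2; H1: μ_1 > μ_2 (two-sample pooled-variance t-test, right-tailed).
s_p² = [(52−1)·0.719² + (38−1)·0.957²]/(52+38−2) = 0.684675
t = (6.46 − 6.1)/√[0.684675·(1/52 + 1/38)] = 2.039
df = n₁ + n₂ − 2 = 88
p-value = P(T ≥ 2.039) ≈ 0.0222
Since p ≈ 0.0222 < α = 0.05, reject H0; the data support H1.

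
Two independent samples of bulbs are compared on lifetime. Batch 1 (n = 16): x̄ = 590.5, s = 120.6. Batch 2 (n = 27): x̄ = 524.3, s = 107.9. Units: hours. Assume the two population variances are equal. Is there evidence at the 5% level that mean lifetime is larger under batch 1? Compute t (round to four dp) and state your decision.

t = 1.8616; reject H0

Let group 1 = batch 1, group 2 = batch 2. H0: μ_1 = μ_2; H1: μ_1 > μ_2 (two-sample pooled-variance t-test, right-tailed).
s_p² = [(16−1)·120.6² + (27−1)·107.9²]/(16+27−2) = 12704.1
t = (590.5 − 524.3)/√[12704.1·(1/16 + 1/27)] = 1.8616
df = n₁ + n₂ − 2 = 41
p-value = P(T ≥ 1.8616) ≈ 0.035
Since p ≈ 0.035 < α = 0.05, reject H0; the data support H1.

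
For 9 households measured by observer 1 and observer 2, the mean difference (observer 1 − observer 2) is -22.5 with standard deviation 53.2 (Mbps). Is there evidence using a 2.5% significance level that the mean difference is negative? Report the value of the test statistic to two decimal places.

H0: μ_d = 0; H1: μ_d < 0 (paired t-test on the differences, left-tailed).
t = d̄/(s_d/√n) = -22.5/(53.2/√9) = -1.27
df = n − 1 = 8
p-value = P(T ≤ -1.27) ≈ 0.1201
Since p ≈ 0.1201 > α = 0.025, fail to reject H0; the evidence is not statistically significant.

-1.27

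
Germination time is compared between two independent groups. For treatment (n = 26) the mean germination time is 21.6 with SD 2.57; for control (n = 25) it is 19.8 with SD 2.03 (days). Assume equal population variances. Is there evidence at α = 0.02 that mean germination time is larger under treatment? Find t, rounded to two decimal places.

Let group 1 = treatment, group 2 = control. H0: μ_1 = μ_2; H1: μ_1 > μ_2 (two-sample pooled-variance t-test, right-tailed).
s_p² = [(26−1)·2.57² + (25−1)·2.03²]/(26+25−2) = 5.38825
t = (21.6 − 19.8)/√[5.38825·(1/26 + 1/25)] = 2.77
df = n₁ + n₂ − 2 = 49
p-value = P(T ≥ 2.77) ≈ 0.0040
Since p ≈ 0.0040 < α = 0.02, reject H0; the evidence is statistically significant.

2.77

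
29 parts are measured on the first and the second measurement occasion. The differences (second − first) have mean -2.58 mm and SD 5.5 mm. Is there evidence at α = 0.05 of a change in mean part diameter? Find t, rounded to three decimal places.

-2.526

H0: μ_d = 0; H1: μ_d ≠ 0 (paired t-test on the differences, two-sided).
t = d̄/(s_d/√n) = -2.58/(5.5/√29) = -2.526
df = n − 1 = 28
Two-sided p-value ≈ 0.0175
Since p ≈ 0.0175 < α = 0.05, reject H0; the evidence is statistically significant.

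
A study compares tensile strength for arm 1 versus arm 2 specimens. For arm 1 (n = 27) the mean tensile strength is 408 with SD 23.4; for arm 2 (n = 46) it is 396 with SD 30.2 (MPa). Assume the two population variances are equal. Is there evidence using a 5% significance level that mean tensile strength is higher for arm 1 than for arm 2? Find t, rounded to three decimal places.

1.774

Let group 1 = arm 1, group 2 = arm 2. H0: μ_1 = μ_2; H1: μ_1 > μ_2 (two-sample pooled-variance t-test, right-tailed).
s_p² = [(27−1)·23.4² + (46−1)·30.2²]/(27+46−2) = 778.568
t = (408 − 396)/√[778.568·(1/27 + 1/46)] = 1.774
df = n₁ + n₂ − 2 = 71
p-value = P(T ≥ 1.774) ≈ 0.040
Since p ≈ 0.040 < α = 0.05, reject H0; the evidence is statistically significant.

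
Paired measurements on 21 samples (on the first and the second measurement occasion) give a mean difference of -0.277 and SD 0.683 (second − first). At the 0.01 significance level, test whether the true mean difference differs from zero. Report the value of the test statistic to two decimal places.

-1.86

H0: μ_d = 0; H1: μ_d ≠ 0 (paired t-test on the differences, two-sided).
t = d̄/(s_d/√n) = -0.277/(0.683/√21) = -1.86
df = n − 1 = 20
Two-sided p-value ≈ 0.0779
Since p ≈ 0.0779 > α = 0.01, fail to reject H0; the evidence is not statistically significant.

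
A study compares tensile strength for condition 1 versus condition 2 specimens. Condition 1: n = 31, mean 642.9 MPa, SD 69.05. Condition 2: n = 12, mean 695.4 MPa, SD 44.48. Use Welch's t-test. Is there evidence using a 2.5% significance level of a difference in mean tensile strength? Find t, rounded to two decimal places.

Let group 1 = condition 1, group 2 = condition 2. H0: μ_1 = μ_2; H1: μ_1 ≠ μ_2 (Welch's two-sample t-test, two-sided).
t = (x̄_1 − x̄_2)/√(s_1²/n_1 + s_2²/n_2) = (642.9 − 695.4)/√(69.05²/31 + 44.48²/12) = -2.94
Welch–Satterthwaite df ≈ 31.15
Two-sided p-value ≈ 0.006
Since p ≈ 0.006 < α = 0.025, reject H0; the evidence is statistically significant.

-2.94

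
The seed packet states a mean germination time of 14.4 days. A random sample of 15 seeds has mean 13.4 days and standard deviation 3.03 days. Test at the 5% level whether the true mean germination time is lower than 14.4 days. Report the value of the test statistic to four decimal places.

-1.2782

H0: μ = 14.4; H1: μ < 14.4 (one-sample t-test, left-tailed).
t = (x̄ − μ₀)/(s/√n) = (13.4 − 14.4)/(3.03/√15) = -1.2782
df = n − 1 = 14
p-value = P(T ≤ -1.2782) ≈ 0.1110
Since p ≈ 0.1110 > α = 0.05, fail to reject H0; the evidence is not statistically significant.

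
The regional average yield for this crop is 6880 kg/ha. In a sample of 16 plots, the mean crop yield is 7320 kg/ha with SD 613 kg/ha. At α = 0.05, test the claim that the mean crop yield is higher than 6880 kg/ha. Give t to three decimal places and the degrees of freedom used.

t = 2.871, df = 15

H0: μ = 6880; H1: μ > 6880 (one-sample t-test, right-tailed).
t = (x̄ − μ₀)/(s/√n) = (7320 − 6880)/(613/√16) = 2.871
df = n − 1 = 15
p-value = P(T ≥ 2.871) ≈ 0.006
Since p ≈ 0.006 < α = 0.05, reject H0; the evidence is statistically significant.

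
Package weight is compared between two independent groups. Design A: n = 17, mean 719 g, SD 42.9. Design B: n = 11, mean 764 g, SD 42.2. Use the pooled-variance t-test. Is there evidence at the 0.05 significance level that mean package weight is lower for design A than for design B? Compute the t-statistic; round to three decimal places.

Let group 1 = design A, group 2 = design B. H0: μ_1 = μ_2; H1: μ_1 < μ_2 (two-sample pooled-variance t-test, left-tailed).
s_p² = [(17−1)·42.9² + (11−1)·42.2²]/(17+11−2) = 1817.5
t = (719 − 764)/√[1817.5·(1/17 + 1/11)] = -2.728
df = n₁ + n₂ − 2 = 26
p-value = P(T ≤ -2.728) ≈ 0.006
Since p ≈ 0.006 < α = 0.05, reject H0; the evidence is statistically significant.

-2.728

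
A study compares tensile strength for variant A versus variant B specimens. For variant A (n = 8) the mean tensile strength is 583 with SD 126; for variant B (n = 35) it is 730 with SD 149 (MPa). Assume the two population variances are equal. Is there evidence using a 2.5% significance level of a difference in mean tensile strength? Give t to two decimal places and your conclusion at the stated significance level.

t = -2.58; reject H0

Let group 1 = variant A, group 2 = variant B. H0: μ_1 = μ_2; H1: μ_1 ≠ μ_2 (two-sample pooled-variance t-test, two-sided).
s_p² = [(8−1)·126² + (35−1)·149²]/(8+35−2) = 21121.1
t = (583 − 730)/√[21121.1·(1/8 + 1/35)] = -2.58
df = n₁ + n₂ − 2 = 41
Two-sided p-value ≈ 0.0135
Since p ≈ 0.0135 < α = 0.025, reject H0; the evidence is statistically significant.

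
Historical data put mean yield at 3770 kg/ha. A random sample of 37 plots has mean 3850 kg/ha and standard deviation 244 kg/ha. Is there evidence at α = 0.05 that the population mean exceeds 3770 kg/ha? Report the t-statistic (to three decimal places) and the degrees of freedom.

H0: μ = 3770; H1: μ > 3770 (one-sample t-test, right-tailed).
t = (x̄ − μ₀)/(s/√n) = (3850 − 3770)/(244/√37) = 1.994
df = n − 1 = 36
p-value = P(T ≥ 1.994) ≈ 0.0269
Since p ≈ 0.0269 < α = 0.05, reject H0; the data support H1.

t = 1.994, df = 36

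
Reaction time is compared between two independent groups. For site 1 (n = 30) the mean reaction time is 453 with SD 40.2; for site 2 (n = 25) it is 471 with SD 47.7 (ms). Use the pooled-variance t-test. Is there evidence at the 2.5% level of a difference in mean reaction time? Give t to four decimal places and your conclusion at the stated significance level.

t = -1.5191; fail to reject H0

Let group 1 = site 1, group 2 = site 2. H0: μ_1 = μ_2; H1: μ_1 ≠ μ_2 (two-sample pooled-variance t-test, two-sided).
s_p² = [(30−1)·40.2² + (25−1)·47.7²]/(30+25−2) = 1914.57
t = (453 − 471)/√[1914.57·(1/30 + 1/25)] = -1.5191
df = n₁ + n₂ − 2 = 53
Two-sided p-value ≈ 0.135
Since p ≈ 0.135 > α = 0.025, fail to reject H0; the data do not provide sufficient evidence against H0.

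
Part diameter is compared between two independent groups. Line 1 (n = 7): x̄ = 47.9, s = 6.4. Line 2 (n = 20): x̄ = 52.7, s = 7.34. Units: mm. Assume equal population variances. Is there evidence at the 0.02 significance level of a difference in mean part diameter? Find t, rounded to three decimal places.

-1.534

Let group 1 = line 1, group 2 = line 2. H0: μ_1 = μ_2; H1: μ_1 ≠ μ_2 (two-sample pooled-variance t-test, two-sided).
s_p² = [(7−1)·6.4² + (20−1)·7.34²]/(7+20−2) = 50.7759
t = (47.9 − 52.7)/√[50.7759·(1/7 + 1/20)] = -1.534
df = n₁ + n₂ − 2 = 25
Two-sided p-value ≈ 0.1376
Since p ≈ 0.1376 > α = 0.02, fail to reject H0; the evidence is not statistically significant.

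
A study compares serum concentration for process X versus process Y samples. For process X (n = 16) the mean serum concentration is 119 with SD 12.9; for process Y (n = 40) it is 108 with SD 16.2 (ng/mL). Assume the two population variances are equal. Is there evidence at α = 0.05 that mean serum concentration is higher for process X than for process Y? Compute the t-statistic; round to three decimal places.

Let group 1 = process X, group 2 = process Y. H0: μ_1 = μ_2; H1: μ_1 > μ_2 (two-sample pooled-variance t-test, right-tailed).
s_p² = [(16−1)·12.9² + (40−1)·16.2²]/(16+40−2) = 235.765
t = (119 − 108)/√[235.765·(1/16 + 1/40)] = 2.422
df = n₁ + n₂ − 2 = 54
p-value = P(T ≥ 2.422) ≈ 0.0094
Since p ≈ 0.0094 < α = 0.05, reject H0; the data support H1.

2.422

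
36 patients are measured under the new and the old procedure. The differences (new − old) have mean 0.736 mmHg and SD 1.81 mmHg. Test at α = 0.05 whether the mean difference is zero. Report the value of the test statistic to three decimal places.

H0: μ_d = 0; H1: μ_d ≠ 0 (paired t-test on the differences, two-sided).
t = d̄/(s_d/√n) = 0.736/(1.81/√36) = 2.440
df = n − 1 = 35
Two-sided p-value ≈ 0.020
Since p ≈ 0.020 < α = 0.05, reject H0; the evidence is statistically significant.

2.440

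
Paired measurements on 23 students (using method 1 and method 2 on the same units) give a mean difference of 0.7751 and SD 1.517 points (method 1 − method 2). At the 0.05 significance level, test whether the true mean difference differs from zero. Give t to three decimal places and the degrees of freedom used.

t = 2.450, df = 22

H0: μ_d = 0; H1: μ_d ≠ 0 (paired t-test on the differences, two-sided).
t = d̄/(s_d/√n) = 0.7751/(1.517/√23) = 2.450
df = n − 1 = 22
Two-sided p-value ≈ 0.023
Since p ≈ 0.023 < α = 0.05, reject H0; the data support H1.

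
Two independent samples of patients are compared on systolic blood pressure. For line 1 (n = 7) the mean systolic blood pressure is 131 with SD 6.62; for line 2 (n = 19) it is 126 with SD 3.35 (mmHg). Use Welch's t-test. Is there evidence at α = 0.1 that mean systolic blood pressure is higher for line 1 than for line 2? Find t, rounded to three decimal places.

1.910

Let group 1 = line 1, group 2 = line 2. H0: μ_1 = μ_2; H1: μ_1 > μ_2 (Welch's two-sample t-test, right-tailed).
t = (x̄_1 − x̄_2)/√(s_1²/n_1 + s_2²/n_2) = (131 − 126)/√(6.62²/7 + 3.35²/19) = 1.910
Welch–Satterthwaite df ≈ 7.16
p-value = P(T ≥ 1.910) ≈ 0.0484
Since p ≈ 0.0484 < α = 0.1, reject H0; the data support H1.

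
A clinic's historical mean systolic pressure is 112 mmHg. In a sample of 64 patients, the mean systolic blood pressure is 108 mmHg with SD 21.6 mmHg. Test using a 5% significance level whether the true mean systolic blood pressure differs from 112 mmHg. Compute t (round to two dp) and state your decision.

H0: μ = 112; H1: μ ≠ 112 (one-sample t-test, two-sided).
t = (x̄ − μ₀)/(s/√n) = (108 − 112)/(21.6/√64) = -1.48
df = n − 1 = 63
Two-sided p-value ≈ 0.143
Since p ≈ 0.143 > α = 0.05, fail to reject H0; the data do not provide sufficient evidence against H0.

t = -1.48; fail to reject H0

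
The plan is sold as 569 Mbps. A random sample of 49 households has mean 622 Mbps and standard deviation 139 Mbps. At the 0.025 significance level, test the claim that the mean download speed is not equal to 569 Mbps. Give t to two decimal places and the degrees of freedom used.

t = 2.67, df = 48

H0: μ = 569; H1: μ ≠ 569 (one-sample t-test, two-sided).
t = (x̄ − μ₀)/(s/√n) = (622 − 569)/(139/√49) = 2.67
df = n − 1 = 48
Two-sided p-value ≈ 0.0103
Since p ≈ 0.0103 < α = 0.025, reject H0; the data support H1.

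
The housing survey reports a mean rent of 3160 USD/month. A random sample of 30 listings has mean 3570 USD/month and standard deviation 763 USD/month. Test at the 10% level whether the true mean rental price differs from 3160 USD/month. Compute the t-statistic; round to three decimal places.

H0: μ = 3160; H1: μ ≠ 3160 (one-sample t-test, two-sided).
t = (x̄ − μ₀)/(s/√n) = (3570 − 3160)/(763/√30) = 2.943
df = n − 1 = 29
Two-sided p-value ≈ 0.0063
Since p ≈ 0.0063 < α = 0.1, reject H0; the data support H1.

2.943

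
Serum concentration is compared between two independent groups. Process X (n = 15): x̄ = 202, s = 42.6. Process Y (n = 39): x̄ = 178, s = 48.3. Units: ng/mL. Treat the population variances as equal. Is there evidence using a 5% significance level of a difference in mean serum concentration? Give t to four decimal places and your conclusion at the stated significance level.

Let group 1 = process X, group 2 = process Y. H0: μ_1 = μ_2; H1: μ_1 ≠ μ_2 (two-sample pooled-variance t-test, two-sided).
s_p² = [(15−1)·42.6² + (39−1)·48.3²]/(15+39−2) = 2193.39
t = (202 − 178)/√[2193.39·(1/15 + 1/39)] = 1.6867
df = n₁ + n₂ − 2 = 52
Two-sided p-value ≈ 0.098
Since p ≈ 0.098 > α = 0.05, fail to reject H0; the evidence is not statistically significant.

t = 1.6867; fail to reject H0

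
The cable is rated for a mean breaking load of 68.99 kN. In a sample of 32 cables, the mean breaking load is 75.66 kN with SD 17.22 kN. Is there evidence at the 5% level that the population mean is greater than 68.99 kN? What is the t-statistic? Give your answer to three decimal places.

H0: μ = 68.99; H1: μ > 68.99 (one-sample t-test, right-tailed).
t = (x̄ − μ₀)/(s/√n) = (75.66 − 68.99)/(17.22/√32) = 2.191
df = n − 1 = 31
p-value = P(T ≥ 2.191) ≈ 0.018
Since p ≈ 0.018 < α = 0.05, reject H0; the data support H1.

2.191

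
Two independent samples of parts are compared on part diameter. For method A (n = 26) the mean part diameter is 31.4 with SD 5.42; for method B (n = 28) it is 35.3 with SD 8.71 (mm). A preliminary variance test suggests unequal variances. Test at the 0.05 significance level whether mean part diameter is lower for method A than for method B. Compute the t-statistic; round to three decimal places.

Let group 1 = method A, group 2 = method B. H0: μ_1 = μ_2; H1: μ_1 < μ_2 (Welch's two-sample t-test, left-tailed).
t = (x̄_1 − x̄_2)/√(s_1²/n_1 + s_2²/n_2) = (31.4 − 35.3)/√(5.42²/26 + 8.71²/28) = -1.990
Welch–Satterthwaite df ≈ 45.64
p-value = P(T ≤ -1.990) ≈ 0.0263
Since p ≈ 0.0263 < α = 0.05, reject H0; the data support H1.

-1.990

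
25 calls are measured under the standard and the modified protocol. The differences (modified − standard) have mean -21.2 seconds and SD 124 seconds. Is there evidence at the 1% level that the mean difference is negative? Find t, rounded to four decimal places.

-0.8548

H0: μ_d = 0; H1: μ_d < 0 (paired t-test on the differences, left-tailed).
t = d̄/(s_d/√n) = -21.2/(124/√25) = -0.8548
df = n − 1 = 24
p-value = P(T ≤ -0.8548) ≈ 0.201
Since p ≈ 0.201 > α = 0.01, fail to reject H0; the evidence is not statistically significant.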